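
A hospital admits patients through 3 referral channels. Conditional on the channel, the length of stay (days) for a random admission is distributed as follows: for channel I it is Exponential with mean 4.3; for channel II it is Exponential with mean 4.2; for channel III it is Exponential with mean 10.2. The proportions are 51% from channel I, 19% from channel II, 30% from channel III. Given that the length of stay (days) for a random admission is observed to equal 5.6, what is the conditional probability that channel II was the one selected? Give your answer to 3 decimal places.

0.195

Likelihoods f(5.6 | ·): I: 0.0632323; II: 0.0627612; III: 0.0566192.
Posterior ∝ prior × likelihood. Numerator for II: 0.19·0.0627612 = 0.0119246.
Normalizing constant: 0.51·0.0632323 + 0.19·0.0627612 + 0.3·0.0566192 = 0.0611588.
P(II | observation) = 0.0119246 / 0.0611588 = 0.194978.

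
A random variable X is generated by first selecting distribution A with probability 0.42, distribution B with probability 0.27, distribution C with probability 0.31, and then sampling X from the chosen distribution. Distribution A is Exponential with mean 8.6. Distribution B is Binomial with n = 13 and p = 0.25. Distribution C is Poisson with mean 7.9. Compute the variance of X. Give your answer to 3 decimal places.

39.290

Per component, A: μ=8.6, E[X²]=147.92; B: μ=3.25, E[X²]=13; C: μ=7.9, E[X²]=70.31.
E[X] = 0.42·8.6 + 0.27·3.25 + 0.31·7.9 = 6.9385.
E[X²] = 0.42·147.92 + 0.27·13 + 0.31·70.31 = 87.4325.
Var(X) = E[X²] − (E[X])² = 87.4325 − 48.1428 = 39.2897.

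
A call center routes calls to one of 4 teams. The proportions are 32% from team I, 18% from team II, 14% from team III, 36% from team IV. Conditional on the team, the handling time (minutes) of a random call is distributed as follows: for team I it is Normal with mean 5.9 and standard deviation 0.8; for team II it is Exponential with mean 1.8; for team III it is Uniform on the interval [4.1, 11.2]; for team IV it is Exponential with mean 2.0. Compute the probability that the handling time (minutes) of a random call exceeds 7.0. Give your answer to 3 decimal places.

0.124

Conditional on each team, P(X > 7.0): I: 0.0845657; II: 0.0204681; III: 0.591549; IV: 0.0301974.
By total probability, P(X > 7.0) = 0.32·0.0845657 + 0.18·0.0204681 + 0.14·0.591549 + 0.36·0.0301974 = 0.124433.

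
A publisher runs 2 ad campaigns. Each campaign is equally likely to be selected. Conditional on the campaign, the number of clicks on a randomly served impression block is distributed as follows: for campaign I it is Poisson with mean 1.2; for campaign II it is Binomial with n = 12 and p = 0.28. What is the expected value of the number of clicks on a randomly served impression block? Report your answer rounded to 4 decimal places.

2.2800

Component means — I: 1.2; II: 3.36.
E[X] = 0.5·1.2 + 0.5·3.36 = 2.28.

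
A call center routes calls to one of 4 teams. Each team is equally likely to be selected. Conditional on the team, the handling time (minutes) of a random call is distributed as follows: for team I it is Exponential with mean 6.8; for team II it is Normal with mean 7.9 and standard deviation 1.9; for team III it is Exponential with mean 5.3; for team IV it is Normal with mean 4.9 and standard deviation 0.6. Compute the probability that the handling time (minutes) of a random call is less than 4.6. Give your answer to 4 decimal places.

0.3554

Conditional on each team, P(X < 4.6): I: 0.491592; II: 0.0412075; III: 0.580178; IV: 0.308538.
By total probability, P(X < 4.6) = 0.25·0.491592 + 0.25·0.0412075 + 0.25·0.580178 + 0.25·0.308538 = 0.355379.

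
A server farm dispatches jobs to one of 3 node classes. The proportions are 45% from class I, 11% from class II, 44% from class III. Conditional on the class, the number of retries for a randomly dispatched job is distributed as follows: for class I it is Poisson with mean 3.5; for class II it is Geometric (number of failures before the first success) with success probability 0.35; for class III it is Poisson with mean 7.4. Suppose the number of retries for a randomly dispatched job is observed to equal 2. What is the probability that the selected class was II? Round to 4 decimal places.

0.1522

Likelihoods P(X=2 | ·): I: 0.184959; II: 0.147875; III: 0.0167361.
Posterior ∝ prior × likelihood. Numerator for II: 0.11·0.147875 = 0.0162662.
Normalizing constant: 0.45·0.184959 + 0.11·0.147875 + 0.44·0.0167361 = 0.106862.
P(II | observation) = 0.0162662 / 0.106862 = 0.152218.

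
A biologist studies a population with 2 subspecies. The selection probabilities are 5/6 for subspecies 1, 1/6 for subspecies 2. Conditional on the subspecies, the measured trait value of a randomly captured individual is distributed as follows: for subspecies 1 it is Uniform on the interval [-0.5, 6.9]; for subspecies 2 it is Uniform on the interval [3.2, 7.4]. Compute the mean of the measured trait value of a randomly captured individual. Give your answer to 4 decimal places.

3.5500

Component means — 1: 3.2; 2: 5.3.
E[X] = 0.833333·3.2 + 0.166667·5.3 = 3.55.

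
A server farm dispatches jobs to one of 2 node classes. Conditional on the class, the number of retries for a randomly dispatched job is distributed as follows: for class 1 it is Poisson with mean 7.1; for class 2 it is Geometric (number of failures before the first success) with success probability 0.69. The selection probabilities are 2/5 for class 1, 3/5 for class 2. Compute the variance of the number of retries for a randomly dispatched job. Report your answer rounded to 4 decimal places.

13.8464

Per component, 1: μ=7.1, E[X²]=57.51; 2: μ=0.449275, E[X²]=0.852972.
E[X] = 0.4·7.1 + 0.6·0.449275 = 3.10957.
E[X²] = 0.4·57.51 + 0.6·0.852972 = 23.5158.
Var(X) = E[X²] − (E[X])² = 23.5158 − 9.6694 = 13.8464.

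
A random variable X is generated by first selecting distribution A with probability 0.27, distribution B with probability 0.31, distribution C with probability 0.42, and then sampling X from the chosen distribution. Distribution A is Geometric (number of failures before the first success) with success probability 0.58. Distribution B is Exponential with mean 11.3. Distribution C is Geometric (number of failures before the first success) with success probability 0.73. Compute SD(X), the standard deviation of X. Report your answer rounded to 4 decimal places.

8.0663

Per component, A: μ=0.724138, E[X²]=1.77289; B: μ=11.3, E[X²]=255.38; C: μ=0.369863, E[X²]=0.64346.
E[X] = 0.27·0.724138 + 0.31·11.3 + 0.42·0.369863 = 3.85386.
E[X²] = 0.27·1.77289 + 0.31·255.38 + 0.42·0.64346 = 79.9167.
Var(X) = E[X²] − (E[X])² = 79.9167 − 14.8522 = 65.0645.
SD(X) = √65.0645 = 8.06626.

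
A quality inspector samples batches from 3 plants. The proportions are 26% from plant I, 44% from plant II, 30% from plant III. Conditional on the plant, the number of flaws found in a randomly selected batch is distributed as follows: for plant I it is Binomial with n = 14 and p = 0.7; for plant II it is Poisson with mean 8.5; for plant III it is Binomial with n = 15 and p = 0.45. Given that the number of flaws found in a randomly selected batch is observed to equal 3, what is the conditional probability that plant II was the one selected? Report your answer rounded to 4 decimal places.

Likelihoods P(X=3 | ·): I: 0.000221172; II: 0.0208258; III: 0.0317688.
Posterior ∝ prior × likelihood. Numerator for II: 0.44·0.0208258 = 0.00916337.
Normalizing constant: 0.26·0.000221172 + 0.44·0.0208258 + 0.3·0.0317688 = 0.0187515.
P(II | observation) = 0.00916337 / 0.0187515 = 0.488673.

0.4887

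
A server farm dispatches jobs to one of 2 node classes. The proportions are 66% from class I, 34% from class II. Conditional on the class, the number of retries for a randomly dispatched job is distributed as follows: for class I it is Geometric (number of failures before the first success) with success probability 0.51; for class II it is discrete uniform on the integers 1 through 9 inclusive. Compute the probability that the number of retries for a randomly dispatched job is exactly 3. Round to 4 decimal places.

Conditional on each class, P(X = 3): I: 0.060001; II: 0.111111.
By total probability, P(X = 3) = 0.66·0.060001 + 0.34·0.111111 = 0.0773784.

0.0774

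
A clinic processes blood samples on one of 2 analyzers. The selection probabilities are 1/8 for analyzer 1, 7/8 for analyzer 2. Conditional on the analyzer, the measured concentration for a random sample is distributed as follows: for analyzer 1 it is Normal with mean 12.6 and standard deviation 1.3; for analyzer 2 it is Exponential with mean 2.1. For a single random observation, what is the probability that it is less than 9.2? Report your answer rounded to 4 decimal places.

Conditional on each analyzer, P(X < 9.2): 1: 0.00445635; 2: 0.987487.
By total probability, P(X < 9.2) = 0.125·0.00445635 + 0.875·0.987487 = 0.864608.

0.8646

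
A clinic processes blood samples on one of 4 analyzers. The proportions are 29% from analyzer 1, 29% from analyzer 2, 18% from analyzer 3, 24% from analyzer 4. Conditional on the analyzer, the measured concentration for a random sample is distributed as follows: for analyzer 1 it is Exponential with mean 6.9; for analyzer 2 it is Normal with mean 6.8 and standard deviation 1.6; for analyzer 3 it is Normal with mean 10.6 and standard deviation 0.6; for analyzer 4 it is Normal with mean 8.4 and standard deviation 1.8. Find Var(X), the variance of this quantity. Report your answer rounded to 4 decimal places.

Per component, 1: μ=6.9, E[X²]=95.22; 2: μ=6.8, E[X²]=48.8; 3: μ=10.6, E[X²]=112.72; 4: μ=8.4, E[X²]=73.8.
E[X] = 0.29·6.9 + 0.29·6.8 + 0.18·10.6 + 0.24·8.4 = 7.897.
E[X²] = 0.29·95.22 + 0.29·48.8 + 0.18·112.72 + 0.24·73.8 = 79.7674.
Var(X) = E[X²] − (E[X])² = 79.7674 − 62.3626 = 17.4048.

17.4048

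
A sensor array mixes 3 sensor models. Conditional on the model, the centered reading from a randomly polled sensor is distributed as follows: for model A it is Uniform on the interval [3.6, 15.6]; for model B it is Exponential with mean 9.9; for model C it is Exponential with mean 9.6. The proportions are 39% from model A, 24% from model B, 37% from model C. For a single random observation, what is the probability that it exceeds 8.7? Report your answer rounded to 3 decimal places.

0.473

Conditional on each model, P(X > 8.7): A: 0.575; B: 0.415286; C: 0.404037.
By total probability, P(X > 8.7) = 0.39·0.575 + 0.24·0.415286 + 0.37·0.404037 = 0.473412.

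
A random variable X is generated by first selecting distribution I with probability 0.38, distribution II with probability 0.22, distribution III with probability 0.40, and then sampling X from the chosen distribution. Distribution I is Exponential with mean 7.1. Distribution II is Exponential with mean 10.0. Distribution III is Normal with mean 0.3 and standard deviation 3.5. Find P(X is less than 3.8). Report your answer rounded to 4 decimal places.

Conditional on each component, P(X < 3.8): I: 0.414454; II: 0.316139; III: 0.841345.
By total probability, P(X < 3.8) = 0.38·0.414454 + 0.22·0.316139 + 0.4·0.841345 = 0.563581.

0.5636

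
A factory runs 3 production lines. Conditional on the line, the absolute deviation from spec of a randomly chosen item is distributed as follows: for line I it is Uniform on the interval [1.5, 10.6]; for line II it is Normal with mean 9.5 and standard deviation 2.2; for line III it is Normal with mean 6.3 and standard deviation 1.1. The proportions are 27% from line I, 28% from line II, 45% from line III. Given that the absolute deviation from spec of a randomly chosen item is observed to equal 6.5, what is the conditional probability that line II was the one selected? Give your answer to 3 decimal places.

0.095

Likelihoods f(6.5 | ·): I: 0.10989; II: 0.0715651; III: 0.356729.
Posterior ∝ prior × likelihood. Numerator for II: 0.28·0.0715651 = 0.0200382.
Normalizing constant: 0.27·0.10989 + 0.28·0.0715651 + 0.45·0.356729 = 0.210237.
P(II | observation) = 0.0200382 / 0.210237 = 0.0953126.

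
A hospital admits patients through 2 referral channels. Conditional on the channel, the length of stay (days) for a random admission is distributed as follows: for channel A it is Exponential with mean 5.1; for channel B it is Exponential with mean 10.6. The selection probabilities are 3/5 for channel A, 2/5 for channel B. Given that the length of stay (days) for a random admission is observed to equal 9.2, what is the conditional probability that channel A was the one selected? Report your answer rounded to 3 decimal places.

Likelihoods f(9.2 | ·): A: 0.0322847; B: 0.0396058.
Posterior ∝ prior × likelihood. Numerator for A: 0.6·0.0322847 = 0.0193708.
Normalizing constant: 0.6·0.0322847 + 0.4·0.0396058 = 0.0352132.
P(A | observation) = 0.0193708 / 0.0352132 = 0.550102.

0.550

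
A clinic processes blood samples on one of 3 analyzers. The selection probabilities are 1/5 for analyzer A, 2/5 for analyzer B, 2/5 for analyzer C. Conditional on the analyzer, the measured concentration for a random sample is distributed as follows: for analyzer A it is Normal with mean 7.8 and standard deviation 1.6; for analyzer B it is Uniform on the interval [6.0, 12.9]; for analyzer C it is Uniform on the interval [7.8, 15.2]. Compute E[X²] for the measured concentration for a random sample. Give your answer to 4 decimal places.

For each component E[X²] = Var + (mean)², giving A: 63.4; B: 93.27; C: 136.813.
Overall E[X²] = 0.2·63.4 + 0.4·93.27 + 0.4·136.813 = 104.713.

104.7133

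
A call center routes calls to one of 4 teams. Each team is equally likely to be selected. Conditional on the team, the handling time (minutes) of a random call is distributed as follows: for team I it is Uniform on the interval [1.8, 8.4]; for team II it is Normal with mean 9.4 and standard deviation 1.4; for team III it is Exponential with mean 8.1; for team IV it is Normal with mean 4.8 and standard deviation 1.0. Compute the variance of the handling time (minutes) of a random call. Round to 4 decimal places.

Per component, I: μ=5.1, E[X²]=29.64; II: μ=9.4, E[X²]=90.32; III: μ=8.1, E[X²]=131.22; IV: μ=4.8, E[X²]=24.04.
E[X] = 0.25·5.1 + 0.25·9.4 + 0.25·8.1 + 0.25·4.8 = 6.85.
E[X²] = 0.25·29.64 + 0.25·90.32 + 0.25·131.22 + 0.25·24.04 = 68.805.
Var(X) = E[X²] − (E[X])² = 68.805 − 46.9225 = 21.8825.

21.8825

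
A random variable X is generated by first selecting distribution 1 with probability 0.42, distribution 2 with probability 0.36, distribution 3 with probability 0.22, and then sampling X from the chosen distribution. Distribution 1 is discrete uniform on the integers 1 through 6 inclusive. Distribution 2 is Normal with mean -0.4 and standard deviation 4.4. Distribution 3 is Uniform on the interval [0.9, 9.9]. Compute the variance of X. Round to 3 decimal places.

14.977

Per component, 1: μ=3.5, E[X²]=15.1667; 2: μ=-0.4, E[X²]=19.52; 3: μ=5.4, E[X²]=35.91.
E[X] = 0.42·3.5 + 0.36·-0.4 + 0.22·5.4 = 2.514.
E[X²] = 0.42·15.1667 + 0.36·19.52 + 0.22·35.91 = 21.2974.
Var(X) = E[X²] − (E[X])² = 21.2974 − 6.3202 = 14.9772.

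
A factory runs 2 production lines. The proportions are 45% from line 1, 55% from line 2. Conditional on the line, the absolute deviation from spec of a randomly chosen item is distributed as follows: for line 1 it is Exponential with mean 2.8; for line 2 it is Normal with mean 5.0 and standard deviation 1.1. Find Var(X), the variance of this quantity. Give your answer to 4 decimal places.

Per component, 1: μ=2.8, E[X²]=15.68; 2: μ=5, E[X²]=26.21.
E[X] = 0.45·2.8 + 0.55·5 = 4.01.
E[X²] = 0.45·15.68 + 0.55·26.21 = 21.4715.
Var(X) = E[X²] − (E[X])² = 21.4715 − 16.0801 = 5.3914.

5.3914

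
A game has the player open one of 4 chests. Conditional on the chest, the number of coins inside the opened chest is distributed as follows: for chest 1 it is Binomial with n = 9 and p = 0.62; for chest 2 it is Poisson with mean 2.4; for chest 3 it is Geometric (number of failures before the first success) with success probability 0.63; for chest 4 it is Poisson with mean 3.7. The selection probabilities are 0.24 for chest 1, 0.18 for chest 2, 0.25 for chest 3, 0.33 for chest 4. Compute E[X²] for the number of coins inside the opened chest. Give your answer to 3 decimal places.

15.508

For each component E[X²] = Var + (mean)², giving 1: 33.2568; 2: 8.16; 3: 1.27715; 4: 17.39.
Overall E[X²] = 0.24·33.2568 + 0.18·8.16 + 0.25·1.27715 + 0.33·17.39 = 15.5084.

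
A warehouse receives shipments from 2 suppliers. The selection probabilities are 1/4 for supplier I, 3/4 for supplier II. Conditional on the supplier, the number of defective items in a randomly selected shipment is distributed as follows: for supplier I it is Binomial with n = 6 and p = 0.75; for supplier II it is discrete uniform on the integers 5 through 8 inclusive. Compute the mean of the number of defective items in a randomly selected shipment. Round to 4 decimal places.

Component means — I: 4.5; II: 6.5.
E[X] = 0.25·4.5 + 0.75·6.5 = 6.

6.0000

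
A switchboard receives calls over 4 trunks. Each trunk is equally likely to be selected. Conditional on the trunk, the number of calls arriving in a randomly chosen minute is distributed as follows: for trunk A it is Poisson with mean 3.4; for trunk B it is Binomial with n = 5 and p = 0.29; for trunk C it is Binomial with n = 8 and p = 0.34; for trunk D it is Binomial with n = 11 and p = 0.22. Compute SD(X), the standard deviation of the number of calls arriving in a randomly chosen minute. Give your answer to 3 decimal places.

1.587

Per component, A: μ=3.4, E[X²]=14.96; B: μ=1.45, E[X²]=3.132; C: μ=2.72, E[X²]=9.1936; D: μ=2.42, E[X²]=7.744.
E[X] = 0.25·3.4 + 0.25·1.45 + 0.25·2.72 + 0.25·2.42 = 2.4975.
E[X²] = 0.25·14.96 + 0.25·3.132 + 0.25·9.1936 + 0.25·7.744 = 8.7574.
Var(X) = E[X²] − (E[X])² = 8.7574 − 6.23751 = 2.51989.
SD(X) = √2.51989 = 1.58742.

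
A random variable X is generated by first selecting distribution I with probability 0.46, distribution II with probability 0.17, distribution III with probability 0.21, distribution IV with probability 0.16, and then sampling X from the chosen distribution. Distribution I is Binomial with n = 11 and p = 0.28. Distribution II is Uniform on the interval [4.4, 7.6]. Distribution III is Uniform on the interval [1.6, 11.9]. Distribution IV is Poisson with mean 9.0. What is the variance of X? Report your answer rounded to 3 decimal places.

Per component, I: μ=3.08, E[X²]=11.704; II: μ=6, E[X²]=36.8533; III: μ=6.75, E[X²]=54.4033; IV: μ=9, E[X²]=90.
E[X] = 0.46·3.08 + 0.17·6 + 0.21·6.75 + 0.16·9 = 5.2943.
E[X²] = 0.46·11.704 + 0.17·36.8533 + 0.21·54.4033 + 0.16·90 = 37.4736.
Var(X) = E[X²] − (E[X])² = 37.4736 − 28.0296 = 9.44399.

9.444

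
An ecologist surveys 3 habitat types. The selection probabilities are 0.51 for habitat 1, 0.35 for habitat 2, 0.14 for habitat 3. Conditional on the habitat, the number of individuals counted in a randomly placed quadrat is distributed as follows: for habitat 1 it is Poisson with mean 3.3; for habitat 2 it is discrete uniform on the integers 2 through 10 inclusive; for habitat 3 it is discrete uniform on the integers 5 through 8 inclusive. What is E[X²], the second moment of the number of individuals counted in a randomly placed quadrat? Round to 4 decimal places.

28.2602

For each component E[X²] = Var + (mean)², giving 1: 14.19; 2: 42.6667; 3: 43.5.
Overall E[X²] = 0.51·14.19 + 0.35·42.6667 + 0.14·43.5 = 28.2602.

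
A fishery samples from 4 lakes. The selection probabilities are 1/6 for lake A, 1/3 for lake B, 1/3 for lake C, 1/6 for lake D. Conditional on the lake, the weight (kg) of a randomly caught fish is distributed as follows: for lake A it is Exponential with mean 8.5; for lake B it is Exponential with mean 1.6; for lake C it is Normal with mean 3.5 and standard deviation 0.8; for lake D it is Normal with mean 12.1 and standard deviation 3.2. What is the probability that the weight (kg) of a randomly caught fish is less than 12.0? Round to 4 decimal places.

0.8738

Conditional on each lake, P(X < 12.0): A: 0.756287; B: 0.999447; C: 1; D: 0.487535.
By total probability, P(X < 12.0) = 0.166667·0.756287 + 0.333333·0.999447 + 0.333333·1 + 0.166667·0.487535 = 0.873786.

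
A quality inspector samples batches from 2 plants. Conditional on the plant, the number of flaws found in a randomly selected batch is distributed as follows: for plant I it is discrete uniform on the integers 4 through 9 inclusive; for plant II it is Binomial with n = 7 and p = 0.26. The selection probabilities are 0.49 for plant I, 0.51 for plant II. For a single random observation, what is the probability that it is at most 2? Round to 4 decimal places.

0.3750

Conditional on each plant, P(X ≤ 2): I: 0; II: 0.735379.
By total probability, P(X ≤ 2) = 0.49·0 + 0.51·0.735379 = 0.375043.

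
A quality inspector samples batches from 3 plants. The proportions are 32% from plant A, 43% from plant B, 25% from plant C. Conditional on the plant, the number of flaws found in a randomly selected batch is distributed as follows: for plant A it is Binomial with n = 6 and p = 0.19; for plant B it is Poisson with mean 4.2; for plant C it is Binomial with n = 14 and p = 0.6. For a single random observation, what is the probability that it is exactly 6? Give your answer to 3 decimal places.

0.072

Conditional on each plant, P(X = 6): A: 4.70459e-05; B: 0.114321; C: 0.0918212.
By total probability, P(X = 6) = 0.32·4.70459e-05 + 0.43·0.114321 + 0.25·0.0918212 = 0.0721284.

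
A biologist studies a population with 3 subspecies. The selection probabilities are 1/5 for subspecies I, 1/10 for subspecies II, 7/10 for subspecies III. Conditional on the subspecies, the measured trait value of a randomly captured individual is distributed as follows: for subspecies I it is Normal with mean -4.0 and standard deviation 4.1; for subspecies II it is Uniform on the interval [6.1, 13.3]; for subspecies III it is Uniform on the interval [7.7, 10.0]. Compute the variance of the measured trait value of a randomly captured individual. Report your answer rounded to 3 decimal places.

31.024

Per component, I: μ=-4, E[X²]=32.81; II: μ=9.7, E[X²]=98.41; III: μ=8.85, E[X²]=78.7633.
E[X] = 0.2·-4 + 0.1·9.7 + 0.7·8.85 = 6.365.
E[X²] = 0.2·32.81 + 0.1·98.41 + 0.7·78.7633 = 71.5373.
Var(X) = E[X²] − (E[X])² = 71.5373 − 40.5132 = 31.0241.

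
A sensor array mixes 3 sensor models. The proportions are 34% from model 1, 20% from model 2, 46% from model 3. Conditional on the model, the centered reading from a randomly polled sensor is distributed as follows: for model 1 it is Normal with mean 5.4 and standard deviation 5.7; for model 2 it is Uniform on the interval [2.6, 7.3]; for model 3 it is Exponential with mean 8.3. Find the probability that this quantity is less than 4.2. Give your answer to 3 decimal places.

0.392

Conditional on each model, P(X < 4.2): 1: 0.416628; 2: 0.340426; 3: 0.397112.
By total probability, P(X < 4.2) = 0.34·0.416628 + 0.2·0.340426 + 0.46·0.397112 = 0.39241.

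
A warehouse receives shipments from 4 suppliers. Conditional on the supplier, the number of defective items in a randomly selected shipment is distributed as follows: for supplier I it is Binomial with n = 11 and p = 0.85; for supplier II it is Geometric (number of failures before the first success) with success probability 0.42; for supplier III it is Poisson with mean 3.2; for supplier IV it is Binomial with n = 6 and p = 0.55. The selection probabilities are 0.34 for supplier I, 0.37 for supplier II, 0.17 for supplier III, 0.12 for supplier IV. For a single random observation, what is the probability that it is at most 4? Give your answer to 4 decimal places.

Conditional on each supplier, P(X ≤ 4): I: 0.000321878; II: 0.934364; III: 0.780613; IV: 0.836433.
By total probability, P(X ≤ 4) = 0.34·0.000321878 + 0.37·0.934364 + 0.17·0.780613 + 0.12·0.836433 = 0.5789.

0.5789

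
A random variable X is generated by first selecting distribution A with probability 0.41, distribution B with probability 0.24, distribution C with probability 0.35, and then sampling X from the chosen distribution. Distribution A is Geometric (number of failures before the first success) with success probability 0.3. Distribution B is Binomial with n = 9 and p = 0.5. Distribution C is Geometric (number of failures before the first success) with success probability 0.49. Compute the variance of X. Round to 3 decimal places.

6.179

Per component, A: μ=2.33333, E[X²]=13.2222; B: μ=4.5, E[X²]=22.5; C: μ=1.04082, E[X²]=3.20741.
E[X] = 0.41·2.33333 + 0.24·4.5 + 0.35·1.04082 = 2.40095.
E[X²] = 0.41·13.2222 + 0.24·22.5 + 0.35·3.20741 = 11.9437.
Var(X) = E[X²] − (E[X])² = 11.9437 − 5.76457 = 6.17913.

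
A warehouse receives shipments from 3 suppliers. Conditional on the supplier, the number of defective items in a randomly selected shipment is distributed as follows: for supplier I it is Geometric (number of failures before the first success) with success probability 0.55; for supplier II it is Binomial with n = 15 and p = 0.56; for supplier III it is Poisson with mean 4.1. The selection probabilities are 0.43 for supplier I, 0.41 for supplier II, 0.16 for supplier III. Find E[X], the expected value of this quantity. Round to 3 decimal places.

4.452

Component means — I: 0.818182; II: 8.4; III: 4.1.
E[X] = 0.43·0.818182 + 0.41·8.4 + 0.16·4.1 = 4.45182.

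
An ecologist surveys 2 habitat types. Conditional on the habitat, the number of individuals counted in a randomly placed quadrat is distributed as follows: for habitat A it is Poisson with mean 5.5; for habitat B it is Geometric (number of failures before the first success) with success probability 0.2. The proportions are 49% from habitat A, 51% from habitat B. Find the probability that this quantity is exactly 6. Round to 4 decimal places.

0.1037

Conditional on each habitat, P(X = 6): A: 0.157117; B: 0.0524288.
By total probability, P(X = 6) = 0.49·0.157117 + 0.51·0.0524288 = 0.103726.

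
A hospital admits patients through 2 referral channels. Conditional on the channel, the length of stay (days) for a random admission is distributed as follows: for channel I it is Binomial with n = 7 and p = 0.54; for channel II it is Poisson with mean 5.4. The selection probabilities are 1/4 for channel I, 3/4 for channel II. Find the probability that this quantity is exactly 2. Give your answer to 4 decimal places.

0.0809

Conditional on each channel, P(X = 2): I: 0.126123; II: 0.0658518.
By total probability, P(X = 2) = 0.25·0.126123 + 0.75·0.0658518 = 0.0809197.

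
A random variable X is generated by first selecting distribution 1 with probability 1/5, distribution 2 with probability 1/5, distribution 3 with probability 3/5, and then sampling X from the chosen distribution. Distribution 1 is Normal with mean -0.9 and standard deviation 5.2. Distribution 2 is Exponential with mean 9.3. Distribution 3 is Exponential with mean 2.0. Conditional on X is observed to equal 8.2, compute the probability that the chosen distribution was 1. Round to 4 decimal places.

Likelihoods f(8.2 | ·): 1: 0.0165918; 2: 0.0445236; 3: 0.00828634.
Posterior ∝ prior × likelihood. Numerator for 1: 0.2·0.0165918 = 0.00331836.
Normalizing constant: 0.2·0.0165918 + 0.2·0.0445236 + 0.6·0.00828634 = 0.0171949.
P(1 | observation) = 0.00331836 / 0.0171949 = 0.192985.

0.1930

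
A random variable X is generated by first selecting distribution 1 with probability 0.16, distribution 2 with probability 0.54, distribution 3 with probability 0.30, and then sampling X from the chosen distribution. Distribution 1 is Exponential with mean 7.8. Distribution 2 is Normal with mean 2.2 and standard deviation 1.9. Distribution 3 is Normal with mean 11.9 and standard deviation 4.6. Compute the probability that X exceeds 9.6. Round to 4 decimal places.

0.2542

Conditional on each component, P(X > 9.6): 1: 0.292068; 2: 4.91527e-05; 3: 0.691462.
By total probability, P(X > 9.6) = 0.16·0.292068 + 0.54·4.91527e-05 + 0.3·0.691462 = 0.254196.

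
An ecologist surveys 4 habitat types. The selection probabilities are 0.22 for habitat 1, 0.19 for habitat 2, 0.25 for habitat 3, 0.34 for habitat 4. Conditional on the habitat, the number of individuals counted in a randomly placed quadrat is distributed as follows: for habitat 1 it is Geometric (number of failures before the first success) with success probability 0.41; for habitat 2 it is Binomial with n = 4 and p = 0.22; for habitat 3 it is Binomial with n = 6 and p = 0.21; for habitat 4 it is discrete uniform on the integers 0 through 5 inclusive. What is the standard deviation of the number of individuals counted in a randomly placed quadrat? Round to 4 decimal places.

1.5966

Per component, 1: μ=1.43902, E[X²]=5.58061; 2: μ=0.88, E[X²]=1.4608; 3: μ=1.26, E[X²]=2.583; 4: μ=2.5, E[X²]=9.16667.
E[X] = 0.22·1.43902 + 0.19·0.88 + 0.25·1.26 + 0.34·2.5 = 1.64879.
E[X²] = 0.22·5.58061 + 0.19·1.4608 + 0.25·2.583 + 0.34·9.16667 = 5.2677.
Var(X) = E[X²] − (E[X])² = 5.2677 − 2.71849 = 2.54921.
SD(X) = √2.54921 = 1.59662.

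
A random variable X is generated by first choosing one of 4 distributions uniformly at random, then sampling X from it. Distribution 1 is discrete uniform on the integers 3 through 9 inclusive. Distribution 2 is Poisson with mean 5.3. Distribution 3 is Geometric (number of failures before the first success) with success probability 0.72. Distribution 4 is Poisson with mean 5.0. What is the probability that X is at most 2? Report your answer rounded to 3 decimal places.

0.301

Conditional on each component, P(X ≤ 2): 1: 0; 2: 0.101554; 3: 0.978048; 4: 0.124652.
By total probability, P(X ≤ 2) = 0.25·0 + 0.25·0.101554 + 0.25·0.978048 + 0.25·0.124652 = 0.301063.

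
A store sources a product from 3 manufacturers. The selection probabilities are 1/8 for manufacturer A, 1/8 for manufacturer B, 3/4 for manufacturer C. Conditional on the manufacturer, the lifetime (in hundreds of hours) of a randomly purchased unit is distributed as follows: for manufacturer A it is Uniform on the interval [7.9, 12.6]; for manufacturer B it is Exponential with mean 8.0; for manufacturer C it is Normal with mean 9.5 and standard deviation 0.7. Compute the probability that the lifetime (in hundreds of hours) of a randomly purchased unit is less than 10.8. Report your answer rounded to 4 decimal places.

Conditional on each manufacturer, P(X < 10.8): A: 0.617021; B: 0.74076; C: 0.968355.
By total probability, P(X < 10.8) = 0.125·0.617021 + 0.125·0.74076 + 0.75·0.968355 = 0.895989.

0.8960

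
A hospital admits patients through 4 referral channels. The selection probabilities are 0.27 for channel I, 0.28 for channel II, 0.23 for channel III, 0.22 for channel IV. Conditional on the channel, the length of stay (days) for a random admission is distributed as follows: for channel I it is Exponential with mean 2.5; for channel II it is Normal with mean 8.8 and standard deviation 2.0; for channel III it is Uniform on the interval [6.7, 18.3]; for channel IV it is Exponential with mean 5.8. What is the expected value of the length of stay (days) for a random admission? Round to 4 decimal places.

7.2900

Component means — I: 2.5; II: 8.8; III: 12.5; IV: 5.8.
E[X] = 0.27·2.5 + 0.28·8.8 + 0.23·12.5 + 0.22·5.8 = 7.29.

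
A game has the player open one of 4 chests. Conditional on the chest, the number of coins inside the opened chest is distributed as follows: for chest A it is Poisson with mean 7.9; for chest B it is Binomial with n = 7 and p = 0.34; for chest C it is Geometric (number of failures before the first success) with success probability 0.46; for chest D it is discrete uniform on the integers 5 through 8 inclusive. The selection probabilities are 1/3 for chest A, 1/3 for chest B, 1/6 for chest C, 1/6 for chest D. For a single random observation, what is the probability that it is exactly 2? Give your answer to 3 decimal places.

Conditional on each chest, P(X = 2): A: 0.0115691; B: 0.304016; C: 0.134136; D: 0.
By total probability, P(X = 2) = 0.333333·0.0115691 + 0.333333·0.304016 + 0.166667·0.134136 + 0.166667·0 = 0.127551.

0.128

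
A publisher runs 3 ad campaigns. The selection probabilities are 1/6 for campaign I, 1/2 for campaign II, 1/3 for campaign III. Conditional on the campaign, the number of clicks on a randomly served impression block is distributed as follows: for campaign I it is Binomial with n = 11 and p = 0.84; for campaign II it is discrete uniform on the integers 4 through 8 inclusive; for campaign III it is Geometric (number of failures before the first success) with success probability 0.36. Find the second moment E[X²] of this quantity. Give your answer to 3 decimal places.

36.176

For each component E[X²] = Var + (mean)², giving I: 86.856; II: 38; III: 8.09877.
Overall E[X²] = 0.166667·86.856 + 0.5·38 + 0.333333·8.09877 = 36.1756.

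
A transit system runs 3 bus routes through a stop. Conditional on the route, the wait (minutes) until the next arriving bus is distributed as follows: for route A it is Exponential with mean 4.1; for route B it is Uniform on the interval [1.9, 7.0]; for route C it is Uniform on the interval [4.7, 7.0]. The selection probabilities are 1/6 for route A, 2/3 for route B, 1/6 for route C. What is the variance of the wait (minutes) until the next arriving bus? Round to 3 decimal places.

4.637

Per component, A: μ=4.1, E[X²]=33.62; B: μ=4.45, E[X²]=21.97; C: μ=5.85, E[X²]=34.6633.
E[X] = 0.166667·4.1 + 0.666667·4.45 + 0.166667·5.85 = 4.625.
E[X²] = 0.166667·33.62 + 0.666667·21.97 + 0.166667·34.6633 = 26.0272.
Var(X) = E[X²] − (E[X])² = 26.0272 − 21.3906 = 4.6366.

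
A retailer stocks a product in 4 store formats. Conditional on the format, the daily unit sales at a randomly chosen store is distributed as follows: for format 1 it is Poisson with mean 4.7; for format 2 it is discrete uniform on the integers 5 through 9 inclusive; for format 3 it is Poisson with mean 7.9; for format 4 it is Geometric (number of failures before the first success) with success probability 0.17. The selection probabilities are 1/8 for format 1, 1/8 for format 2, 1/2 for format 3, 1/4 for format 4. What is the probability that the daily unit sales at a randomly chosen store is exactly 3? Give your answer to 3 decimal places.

Conditional on each format, P(X = 3): 1: 0.157383; 2: 0; 3: 0.0304652; 4: 0.0972038.
By total probability, P(X = 3) = 0.125·0.157383 + 0.125·0 + 0.5·0.0304652 + 0.25·0.0972038 = 0.0592064.

0.059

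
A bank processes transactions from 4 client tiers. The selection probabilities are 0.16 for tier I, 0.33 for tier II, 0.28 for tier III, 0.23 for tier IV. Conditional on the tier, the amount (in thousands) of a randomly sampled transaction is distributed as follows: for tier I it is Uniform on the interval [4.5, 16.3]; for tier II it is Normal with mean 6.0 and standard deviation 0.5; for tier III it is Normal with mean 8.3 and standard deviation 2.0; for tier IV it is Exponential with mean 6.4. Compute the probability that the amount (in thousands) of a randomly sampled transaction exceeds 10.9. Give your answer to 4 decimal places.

0.1422

Conditional on each tier, P(X > 10.9): I: 0.457627; II: 0; III: 0.0968005; IV: 0.182114.
By total probability, P(X > 10.9) = 0.16·0.457627 + 0.33·0 + 0.28·0.0968005 + 0.23·0.182114 = 0.142211.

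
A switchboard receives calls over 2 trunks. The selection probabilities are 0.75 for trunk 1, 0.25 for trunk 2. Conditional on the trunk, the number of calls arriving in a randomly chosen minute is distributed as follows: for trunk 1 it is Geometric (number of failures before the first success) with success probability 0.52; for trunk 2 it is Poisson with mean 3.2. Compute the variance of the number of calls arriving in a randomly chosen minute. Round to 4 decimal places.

Per component, 1: μ=0.923077, E[X²]=2.62722; 2: μ=3.2, E[X²]=13.44.
E[X] = 0.75·0.923077 + 0.25·3.2 = 1.49231.
E[X²] = 0.75·2.62722 + 0.25·13.44 = 5.33041.
Var(X) = E[X²] − (E[X])² = 5.33041 − 2.22698 = 3.10343.

3.1034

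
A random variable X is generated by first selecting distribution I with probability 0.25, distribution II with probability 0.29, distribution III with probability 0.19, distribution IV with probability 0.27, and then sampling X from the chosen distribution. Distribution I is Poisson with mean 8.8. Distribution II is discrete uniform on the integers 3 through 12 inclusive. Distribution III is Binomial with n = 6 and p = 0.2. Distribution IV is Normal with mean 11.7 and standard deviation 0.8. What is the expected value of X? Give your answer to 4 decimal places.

Component means — I: 8.8; II: 7.5; III: 1.2; IV: 11.7.
E[X] = 0.25·8.8 + 0.29·7.5 + 0.19·1.2 + 0.27·11.7 = 7.762.

7.7620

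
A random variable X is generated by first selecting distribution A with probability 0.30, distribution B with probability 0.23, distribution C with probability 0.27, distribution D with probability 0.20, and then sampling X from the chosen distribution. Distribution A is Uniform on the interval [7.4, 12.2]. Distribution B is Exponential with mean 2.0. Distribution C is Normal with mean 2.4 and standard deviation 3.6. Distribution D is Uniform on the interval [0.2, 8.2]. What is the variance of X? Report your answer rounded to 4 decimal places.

Per component, A: μ=9.8, E[X²]=97.96; B: μ=2, E[X²]=8; C: μ=2.4, E[X²]=18.72; D: μ=4.2, E[X²]=22.9733.
E[X] = 0.3·9.8 + 0.23·2 + 0.27·2.4 + 0.2·4.2 = 4.888.
E[X²] = 0.3·97.96 + 0.23·8 + 0.27·18.72 + 0.2·22.9733 = 40.8771.
Var(X) = E[X²] − (E[X])² = 40.8771 − 23.8925 = 16.9845.

16.9845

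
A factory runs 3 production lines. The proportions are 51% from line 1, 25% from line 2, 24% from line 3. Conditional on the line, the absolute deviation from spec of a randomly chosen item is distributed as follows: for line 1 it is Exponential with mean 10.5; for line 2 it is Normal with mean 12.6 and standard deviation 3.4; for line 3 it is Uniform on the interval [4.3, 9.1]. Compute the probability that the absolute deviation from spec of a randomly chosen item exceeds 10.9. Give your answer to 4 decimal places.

Conditional on each line, P(X > 10.9): 1: 0.354129; 2: 0.691462; 3: 0.
By total probability, P(X > 10.9) = 0.51·0.354129 + 0.25·0.691462 + 0.24·0 = 0.353471.

0.3535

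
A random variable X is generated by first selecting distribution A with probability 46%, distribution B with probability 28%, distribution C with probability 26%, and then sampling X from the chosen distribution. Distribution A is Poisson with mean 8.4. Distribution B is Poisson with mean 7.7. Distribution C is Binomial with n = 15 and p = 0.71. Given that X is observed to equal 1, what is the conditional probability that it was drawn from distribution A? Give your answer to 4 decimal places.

0.4709

Likelihoods P(X=1 | ·): A: 0.00188889; B: 0.00348677; C: 3.169e-07.
Posterior ∝ prior × likelihood. Numerator for A: 0.46·0.00188889 = 0.000868887.
Normalizing constant: 0.46·0.00188889 + 0.28·0.00348677 + 0.26·3.169e-07 = 0.00184527.
P(A | observation) = 0.000868887 / 0.00184527 = 0.470874.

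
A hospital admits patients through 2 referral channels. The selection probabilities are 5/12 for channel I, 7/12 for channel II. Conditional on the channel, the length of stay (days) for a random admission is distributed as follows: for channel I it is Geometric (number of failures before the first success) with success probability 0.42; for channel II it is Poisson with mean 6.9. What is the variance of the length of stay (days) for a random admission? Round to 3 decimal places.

Per component, I: μ=1.38095, E[X²]=5.19501; II: μ=6.9, E[X²]=54.51.
E[X] = 0.416667·1.38095 + 0.583333·6.9 = 4.6004.
E[X²] = 0.416667·5.19501 + 0.583333·54.51 = 33.9621.
Var(X) = E[X²] − (E[X])² = 33.9621 − 21.1637 = 12.7984.

12.798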